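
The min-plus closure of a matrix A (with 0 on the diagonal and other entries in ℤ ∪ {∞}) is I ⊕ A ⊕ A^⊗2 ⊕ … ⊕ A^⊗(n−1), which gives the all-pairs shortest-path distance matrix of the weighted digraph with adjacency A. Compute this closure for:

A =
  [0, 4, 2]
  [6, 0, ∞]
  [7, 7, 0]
Closure =
  [0, 4, 2]
  [6, 0, 8]
  [7, 7, 0]

This is the Floyd-Warshall all-pairs shortest-path computation. For each intermediate vertex k = 0, 1, …, 2, update dist[i][j] ← min(dist[i][j], dist[i][k] + dist[k][j]). The final matrix gives, for each (i, j), the minimum total weight of any directed path from i to j (possibly empty when i = j).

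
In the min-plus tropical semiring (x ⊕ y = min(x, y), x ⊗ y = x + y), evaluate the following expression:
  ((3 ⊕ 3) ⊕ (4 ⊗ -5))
((3 ⊕ 3) ⊕ (4 ⊗ -5)) = -1

Expand innermost to outermost. Recall ⊕ takes the minimum of its arguments and ⊗ takes their sum. Working out the expression ((3 ⊕ 3) ⊕ (4 ⊗ -5)) gives -1.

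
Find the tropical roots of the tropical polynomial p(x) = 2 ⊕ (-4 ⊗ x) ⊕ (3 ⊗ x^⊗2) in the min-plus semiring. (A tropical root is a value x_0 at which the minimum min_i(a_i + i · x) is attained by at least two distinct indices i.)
Roots: {-7, 6}

Each tropical root is a break point of the lower envelope of the lines y = a_i + i · x (there are 3 lines, with slopes 0, 1, ..., 2). Only the lines that attain the minimum somewhere contribute to roots; other lines are dominated. Here the surviving (envelope) indices are i = 2, i = 1, i = 0.
Intersections between consecutive envelope lines give the roots: for adjacent envelope indices i < j the intersection is x = (a_i − a_j) / (j − i). Reading off the sorted break points: {-7, 6}.
Verification: at each break x_0, at least two indices attain the minimum of min_i(a_i + i · x_0).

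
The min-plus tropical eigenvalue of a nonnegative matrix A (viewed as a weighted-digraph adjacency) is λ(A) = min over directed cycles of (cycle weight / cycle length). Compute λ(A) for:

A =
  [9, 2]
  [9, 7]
λ(A) = 11/2

Enumerate directed cycles and compute their means (weight / length). Sample:
  cycle 0 → 0: weight = 9, length = 1, mean = 9/1 ≈ 9.000
  cycle 1 → 1: weight = 7, length = 1, mean = 7/1 ≈ 7.000
  cycle 0 → 1 → 0: weight = 11, length = 2, mean = 11/2 ≈ 5.500
  cycle 1 → 0 → 1: weight = 11, length = 2, mean = 11/2 ≈ 5.500
Minimum mean = 5.500, attained e.g. along the cycle 0 → 1 → 0 with weight 11 and length 2. So λ(A) = 11/2 = 11/2.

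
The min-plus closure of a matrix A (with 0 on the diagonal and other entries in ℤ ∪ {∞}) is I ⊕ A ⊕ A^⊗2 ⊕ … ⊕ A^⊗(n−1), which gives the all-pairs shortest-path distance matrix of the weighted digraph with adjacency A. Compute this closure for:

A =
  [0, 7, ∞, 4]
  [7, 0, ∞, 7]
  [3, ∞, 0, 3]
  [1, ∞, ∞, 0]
Closure =
  [0, 7, ∞, 4]
  [7, 0, ∞, 7]
  [3, 10, 0, 3]
  [1, 8, ∞, 0]

This is the Floyd-Warshall all-pairs shortest-path computation. For each intermediate vertex k = 0, 1, …, 3, update dist[i][j] ← min(dist[i][j], dist[i][k] + dist[k][j]). The final matrix gives, for each (i, j), the minimum total weight of any directed path from i to j (possibly empty when i = j).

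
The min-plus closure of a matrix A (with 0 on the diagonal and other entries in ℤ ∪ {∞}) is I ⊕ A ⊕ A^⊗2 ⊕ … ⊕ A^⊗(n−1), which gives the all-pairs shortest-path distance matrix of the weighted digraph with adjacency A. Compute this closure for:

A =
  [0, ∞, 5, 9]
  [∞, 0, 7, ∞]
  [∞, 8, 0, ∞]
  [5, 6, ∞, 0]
Closure =
  [0, 13, 5, 9]
  [∞, 0, 7, ∞]
  [∞, 8, 0, ∞]
  [5, 6, 10, 0]

This is the Floyd-Warshall all-pairs shortest-path computation. For each intermediate vertex k = 0, 1, …, 3, update dist[i][j] ← min(dist[i][j], dist[i][k] + dist[k][j]). The final matrix gives, for each (i, j), the minimum total weight of any directed path from i to j (possibly empty when i = j).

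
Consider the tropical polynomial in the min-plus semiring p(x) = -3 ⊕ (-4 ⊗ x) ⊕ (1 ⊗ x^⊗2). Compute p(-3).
p(-3) = -7

A tropical monomial a ⊗ x^⊗i evaluates to a + i · x. Evaluating each term at x = -3:
  Term 0 contributes -3 + 0 · -3 = -3
  Term 1 contributes -4 + 1 · -3 = -7
  Term 2 contributes 1 + 2 · -3 = -5
p(-3) = ⊕ of these = min[-3, -7, -5] = -7.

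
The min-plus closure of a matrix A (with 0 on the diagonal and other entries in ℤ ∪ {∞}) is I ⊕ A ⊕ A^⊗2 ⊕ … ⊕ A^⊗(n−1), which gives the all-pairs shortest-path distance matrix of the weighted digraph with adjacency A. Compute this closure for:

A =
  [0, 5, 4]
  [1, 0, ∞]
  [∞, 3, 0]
Closure =
  [0, 5, 4]
  [1, 0, 5]
  [4, 3, 0]

This is the Floyd-Warshall all-pairs shortest-path computation. For each intermediate vertex k = 0, 1, …, 2, update dist[i][j] ← min(dist[i][j], dist[i][k] + dist[k][j]). The final matrix gives, for each (i, j), the minimum total weight of any directed path from i to j (possibly empty when i = j).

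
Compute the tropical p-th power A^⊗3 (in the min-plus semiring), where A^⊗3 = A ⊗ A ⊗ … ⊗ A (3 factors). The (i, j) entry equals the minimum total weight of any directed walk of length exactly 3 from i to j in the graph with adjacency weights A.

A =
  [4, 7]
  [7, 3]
A^⊗3 =
  [12, 13]
  [13, 9]

Each entry (A^⊗3)_ij equals the minimum over all length-3 walks i = v_0 → v_1 → … → v_3 = j of Σ_t A[v_t][v_{t+1}]. For example, for (i, j) = (0, 1) we minimise over 4 possible intermediate vertex sequences; the minimum is 13, attained along the walk 0 → 1 → 1 → 1.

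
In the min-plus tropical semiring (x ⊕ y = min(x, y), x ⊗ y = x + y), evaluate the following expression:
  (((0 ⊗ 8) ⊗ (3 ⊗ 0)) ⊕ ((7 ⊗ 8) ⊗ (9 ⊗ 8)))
(((0 ⊗ 8) ⊗ (3 ⊗ 0)) ⊕ ((7 ⊗ 8) ⊗ (9 ⊗ 8))) = 11

Expand innermost to outermost. Recall ⊕ takes the minimum of its arguments and ⊗ takes their sum. Working out the expression (((0 ⊗ 8) ⊗ (3 ⊗ 0)) ⊕ ((7 ⊗ 8) ⊗ (9 ⊗ 8))) gives 11.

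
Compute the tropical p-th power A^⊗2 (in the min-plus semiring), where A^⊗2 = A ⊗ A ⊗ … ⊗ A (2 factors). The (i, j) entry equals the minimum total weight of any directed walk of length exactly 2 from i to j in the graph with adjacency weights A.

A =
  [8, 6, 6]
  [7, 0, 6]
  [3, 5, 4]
A^⊗2 =
  [9, 6, 10]
  [7, 0, 6]
  [7, 5, 8]

Each entry (A^⊗2)_ij equals the minimum over all length-2 walks i = v_0 → v_1 → … → v_2 = j of Σ_t A[v_t][v_{t+1}]. For example, for (i, j) = (0, 2) we minimise over 3 possible intermediate vertex sequences; the minimum is 10, attained along the walk 0 → 2 → 2.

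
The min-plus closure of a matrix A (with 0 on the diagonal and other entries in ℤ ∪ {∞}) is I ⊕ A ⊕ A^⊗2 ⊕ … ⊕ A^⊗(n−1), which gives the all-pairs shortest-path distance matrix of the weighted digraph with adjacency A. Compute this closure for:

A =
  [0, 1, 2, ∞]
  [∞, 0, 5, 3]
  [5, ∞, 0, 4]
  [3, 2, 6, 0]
Closure =
  [0, 1, 2, 4]
  [6, 0, 5, 3]
  [5, 6, 0, 4]
  [3, 2, 5, 0]

This is the Floyd-Warshall all-pairs shortest-path computation. For each intermediate vertex k = 0, 1, …, 3, update dist[i][j] ← min(dist[i][j], dist[i][k] + dist[k][j]). The final matrix gives, for each (i, j), the minimum total weight of any directed path from i to j (possibly empty when i = j).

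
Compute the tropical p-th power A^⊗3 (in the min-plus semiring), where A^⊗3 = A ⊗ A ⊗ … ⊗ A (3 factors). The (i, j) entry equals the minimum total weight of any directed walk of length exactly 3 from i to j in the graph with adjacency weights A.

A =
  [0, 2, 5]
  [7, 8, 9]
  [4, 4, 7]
A^⊗3 =
  [0, 2, 5]
  [7, 9, 12]
  [4, 6, 9]

Each entry (A^⊗3)_ij equals the minimum over all length-3 walks i = v_0 → v_1 → … → v_3 = j of Σ_t A[v_t][v_{t+1}]. For example, for (i, j) = (0, 2) we minimise over 9 possible intermediate vertex sequences; the minimum is 5, attained along the walk 0 → 0 → 0 → 2.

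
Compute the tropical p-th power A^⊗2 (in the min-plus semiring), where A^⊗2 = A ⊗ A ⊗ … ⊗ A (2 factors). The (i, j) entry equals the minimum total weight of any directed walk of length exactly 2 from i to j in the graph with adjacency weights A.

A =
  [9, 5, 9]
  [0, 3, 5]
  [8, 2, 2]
A^⊗2 =
  [5, 8, 10]
  [3, 5, 7]
  [2, 4, 4]

Each entry (A^⊗2)_ij equals the minimum over all length-2 walks i = v_0 → v_1 → … → v_2 = j of Σ_t A[v_t][v_{t+1}]. For example, for (i, j) = (0, 2) we minimise over 3 possible intermediate vertex sequences; the minimum is 10, attained along the walk 0 → 1 → 2.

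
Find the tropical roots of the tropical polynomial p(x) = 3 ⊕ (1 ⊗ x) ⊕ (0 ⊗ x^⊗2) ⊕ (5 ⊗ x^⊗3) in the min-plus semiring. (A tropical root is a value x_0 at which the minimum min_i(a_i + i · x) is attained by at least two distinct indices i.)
Roots: {-5, 1, 2}

Each tropical root is a break point of the lower envelope of the lines y = a_i + i · x (there are 4 lines, with slopes 0, 1, ..., 3). Only the lines that attain the minimum somewhere contribute to roots; other lines are dominated. Here the surviving (envelope) indices are i = 3, i = 2, i = 1, i = 0.
Intersections between consecutive envelope lines give the roots: for adjacent envelope indices i < j the intersection is x = (a_i − a_j) / (j − i). Reading off the sorted break points: {-5, 1, 2}.
Verification: at each break x_0, at least two indices attain the minimum of min_i(a_i + i · x_0).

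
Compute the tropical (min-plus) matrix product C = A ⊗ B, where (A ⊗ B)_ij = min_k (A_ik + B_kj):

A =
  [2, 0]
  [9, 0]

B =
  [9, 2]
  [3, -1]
A ⊗ B =
  [3, -1]
  [3, -1]

Apply the min-plus product entry-by-entry:
  C[0][0] = min over k of (A[0][0] + B[0][0] = 2 + 9 = 11, A[0][1] + B[1][0] = 0 + 3 = 3) = 3 (attained at k = 1)
  C[0][1] = min over k of (A[0][0] + B[0][1] = 2 + 2 = 4, A[0][1] + B[1][1] = 0 + -1 = -1) = -1 (attained at k = 1)
  C[1][0] = min over k of (A[1][0] + B[0][0] = 9 + 9 = 18, A[1][1] + B[1][0] = 0 + 3 = 3) = 3 (attained at k = 1)
  C[1][1] = min over k of (A[1][0] + B[0][1] = 9 + 2 = 11, A[1][1] + B[1][1] = 0 + -1 = -1) = -1 (attained at k = 1)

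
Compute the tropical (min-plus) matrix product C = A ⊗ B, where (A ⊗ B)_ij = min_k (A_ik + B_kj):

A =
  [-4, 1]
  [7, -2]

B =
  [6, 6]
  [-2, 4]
A ⊗ B =
  [-1, 2]
  [-4, 2]

Apply the min-plus product entry-by-entry:
  C[0][0] = min over k of (A[0][0] + B[0][0] = -4 + 6 = 2, A[0][1] + B[1][0] = 1 + -2 = -1) = -1 (attained at k = 1)
  C[0][1] = min over k of (A[0][0] + B[0][1] = -4 + 6 = 2, A[0][1] + B[1][1] = 1 + 4 = 5) = 2 (attained at k = 0)
  C[1][0] = min over k of (A[1][0] + B[0][0] = 7 + 6 = 13, A[1][1] + B[1][0] = -2 + -2 = -4) = -4 (attained at k = 1)
  C[1][1] = min over k of (A[1][0] + B[0][1] = 7 + 6 = 13, A[1][1] + B[1][1] = -2 + 4 = 2) = 2 (attained at k = 1)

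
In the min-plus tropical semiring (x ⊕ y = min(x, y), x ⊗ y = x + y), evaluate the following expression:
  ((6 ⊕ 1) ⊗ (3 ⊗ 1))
((6 ⊕ 1) ⊗ (3 ⊗ 1)) = 5

Expand innermost to outermost. Recall ⊕ takes the minimum of its arguments and ⊗ takes their sum. Working out the expression ((6 ⊕ 1) ⊗ (3 ⊗ 1)) gives 5.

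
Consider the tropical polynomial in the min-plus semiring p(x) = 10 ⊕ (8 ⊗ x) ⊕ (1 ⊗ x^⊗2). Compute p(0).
p(0) = 1

A tropical monomial a ⊗ x^⊗i evaluates to a + i · x. Evaluating each term at x = 0:
  Term 0 contributes 10 + 0 · 0 = 10
  Term 1 contributes 8 + 1 · 0 = 8
  Term 2 contributes 1 + 2 · 0 = 1
p(0) = ⊕ of these = min[10, 8, 1] = 1.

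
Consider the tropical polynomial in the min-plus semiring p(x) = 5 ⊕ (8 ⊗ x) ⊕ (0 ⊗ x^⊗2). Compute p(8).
p(8) = 5

A tropical monomial a ⊗ x^⊗i evaluates to a + i · x. Evaluating each term at x = 8:
  Term 0 contributes 5 + 0 · 8 = 5
  Term 1 contributes 8 + 1 · 8 = 16
  Term 2 contributes 0 + 2 · 8 = 16
p(8) = ⊕ of these = min[5, 16, 16] = 5.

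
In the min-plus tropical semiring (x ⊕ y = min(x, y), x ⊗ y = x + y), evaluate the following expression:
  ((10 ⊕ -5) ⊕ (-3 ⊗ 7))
((10 ⊕ -5) ⊕ (-3 ⊗ 7)) = -5

Expand innermost to outermost. Recall ⊕ takes the minimum of its arguments and ⊗ takes their sum. Working out the expression ((10 ⊕ -5) ⊕ (-3 ⊗ 7)) gives -5.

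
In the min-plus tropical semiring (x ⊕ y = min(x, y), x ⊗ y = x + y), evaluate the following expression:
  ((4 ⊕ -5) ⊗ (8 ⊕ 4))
((4 ⊕ -5) ⊗ (8 ⊕ 4)) = -1

Expand innermost to outermost. Recall ⊕ takes the minimum of its arguments and ⊗ takes their sum. Working out the expression ((4 ⊕ -5) ⊗ (8 ⊕ 4)) gives -1.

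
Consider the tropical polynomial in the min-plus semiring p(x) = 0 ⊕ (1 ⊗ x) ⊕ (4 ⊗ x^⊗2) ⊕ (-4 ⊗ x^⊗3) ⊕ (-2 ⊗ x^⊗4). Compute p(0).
p(0) = -4

A tropical monomial a ⊗ x^⊗i evaluates to a + i · x. Evaluating each term at x = 0:
  Term 0 contributes 0 + 0 · 0 = 0
  Term 1 contributes 1 + 1 · 0 = 1
  Term 2 contributes 4 + 2 · 0 = 4
  Term 3 contributes -4 + 3 · 0 = -4
  Term 4 contributes -2 + 4 · 0 = -2
p(0) = ⊕ of these = min[0, 1, 4, -4, -2] = -4.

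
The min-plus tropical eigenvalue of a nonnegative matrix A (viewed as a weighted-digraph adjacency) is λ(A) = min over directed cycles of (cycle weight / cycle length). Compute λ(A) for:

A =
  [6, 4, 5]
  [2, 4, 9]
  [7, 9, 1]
λ(A) = 1

Enumerate directed cycles and compute their means (weight / length). Sample:
  cycle 0 → 0: weight = 6, length = 1, mean = 6/1 ≈ 6.000
  cycle 1 → 1: weight = 4, length = 1, mean = 4/1 ≈ 4.000
  cycle 2 → 2: weight = 1, length = 1, mean = 1/1 ≈ 1.000
  cycle 0 → 1 → 0: weight = 6, length = 2, mean = 6/2 ≈ 3.000
  cycle 0 → 2 → 0: weight = 12, length = 2, mean = 12/2 ≈ 6.000
  cycle 1 → 0 → 1: weight = 6, length = 2, mean = 6/2 ≈ 3.000
Minimum mean = 1.000, attained e.g. along the cycle 2 → 2 with weight 1 and length 1. So λ(A) = 1/1 = 1.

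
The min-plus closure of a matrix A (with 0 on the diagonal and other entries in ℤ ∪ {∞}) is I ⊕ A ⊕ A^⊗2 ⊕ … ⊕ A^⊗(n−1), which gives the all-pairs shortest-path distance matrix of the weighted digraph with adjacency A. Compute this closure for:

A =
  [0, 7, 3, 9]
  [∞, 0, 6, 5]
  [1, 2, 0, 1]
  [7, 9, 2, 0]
Closure =
  [0, 5, 3, 4]
  [7, 0, 6, 5]
  [1, 2, 0, 1]
  [3, 4, 2, 0]

This is the Floyd-Warshall all-pairs shortest-path computation. For each intermediate vertex k = 0, 1, …, 3, update dist[i][j] ← min(dist[i][j], dist[i][k] + dist[k][j]). The final matrix gives, for each (i, j), the minimum total weight of any directed path from i to j (possibly empty when i = j).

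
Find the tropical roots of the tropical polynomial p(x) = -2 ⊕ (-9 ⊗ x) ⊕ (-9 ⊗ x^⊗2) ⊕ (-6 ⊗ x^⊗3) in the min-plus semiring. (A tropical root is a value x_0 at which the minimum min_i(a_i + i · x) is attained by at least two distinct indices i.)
Roots: {-3, 0, 7}

Each tropical root is a break point of the lower envelope of the lines y = a_i + i · x (there are 4 lines, with slopes 0, 1, ..., 3). Only the lines that attain the minimum somewhere contribute to roots; other lines are dominated. Here the surviving (envelope) indices are i = 3, i = 2, i = 1, i = 0.
Intersections between consecutive envelope lines give the roots: for adjacent envelope indices i < j the intersection is x = (a_i − a_j) / (j − i). Reading off the sorted break points: {-3, 0, 7}.
Verification: at each break x_0, at least two indices attain the minimum of min_i(a_i + i · x_0).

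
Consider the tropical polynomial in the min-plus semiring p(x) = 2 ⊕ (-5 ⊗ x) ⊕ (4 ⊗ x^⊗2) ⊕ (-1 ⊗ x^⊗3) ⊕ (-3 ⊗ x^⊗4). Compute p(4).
p(4) = -1

A tropical monomial a ⊗ x^⊗i evaluates to a + i · x. Evaluating each term at x = 4:
  Term 0 contributes 2 + 0 · 4 = 2
  Term 1 contributes -5 + 1 · 4 = -1
  Term 2 contributes 4 + 2 · 4 = 12
  Term 3 contributes -1 + 3 · 4 = 11
  Term 4 contributes -3 + 4 · 4 = 13
p(4) = ⊕ of these = min[2, -1, 12, 11, 13] = -1.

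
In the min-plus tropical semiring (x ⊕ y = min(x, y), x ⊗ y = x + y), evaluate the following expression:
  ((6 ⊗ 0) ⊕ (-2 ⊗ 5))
((6 ⊗ 0) ⊕ (-2 ⊗ 5)) = 3

Expand innermost to outermost. Recall ⊕ takes the minimum of its arguments and ⊗ takes their sum. Working out the expression ((6 ⊗ 0) ⊕ (-2 ⊗ 5)) gives 3.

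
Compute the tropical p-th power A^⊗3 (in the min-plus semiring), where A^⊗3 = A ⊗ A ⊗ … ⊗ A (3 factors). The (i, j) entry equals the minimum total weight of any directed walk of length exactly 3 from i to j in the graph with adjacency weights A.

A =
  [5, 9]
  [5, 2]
A^⊗3 =
  [15, 13]
  [9, 6]

Each entry (A^⊗3)_ij equals the minimum over all length-3 walks i = v_0 → v_1 → … → v_3 = j of Σ_t A[v_t][v_{t+1}]. For example, for (i, j) = (0, 1) we minimise over 4 possible intermediate vertex sequences; the minimum is 13, attained along the walk 0 → 1 → 1 → 1.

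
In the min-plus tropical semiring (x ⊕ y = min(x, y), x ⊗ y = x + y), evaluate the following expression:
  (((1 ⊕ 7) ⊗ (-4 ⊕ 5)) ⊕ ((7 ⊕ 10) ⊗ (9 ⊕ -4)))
(((1 ⊕ 7) ⊗ (-4 ⊕ 5)) ⊕ ((7 ⊕ 10) ⊗ (9 ⊕ -4))) = -3

Expand innermost to outermost. Recall ⊕ takes the minimum of its arguments and ⊗ takes their sum. Working out the expression (((1 ⊕ 7) ⊗ (-4 ⊕ 5)) ⊕ ((7 ⊕ 10) ⊗ (9 ⊕ -4))) gives -3.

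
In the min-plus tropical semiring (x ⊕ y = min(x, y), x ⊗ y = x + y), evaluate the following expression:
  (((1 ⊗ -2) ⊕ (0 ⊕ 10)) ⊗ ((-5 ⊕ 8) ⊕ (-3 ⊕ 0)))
(((1 ⊗ -2) ⊕ (0 ⊕ 10)) ⊗ ((-5 ⊕ 8) ⊕ (-3 ⊕ 0))) = -6

Expand innermost to outermost. Recall ⊕ takes the minimum of its arguments and ⊗ takes their sum. Working out the expression (((1 ⊗ -2) ⊕ (0 ⊕ 10)) ⊗ ((-5 ⊕ 8) ⊕ (-3 ⊕ 0))) gives -6.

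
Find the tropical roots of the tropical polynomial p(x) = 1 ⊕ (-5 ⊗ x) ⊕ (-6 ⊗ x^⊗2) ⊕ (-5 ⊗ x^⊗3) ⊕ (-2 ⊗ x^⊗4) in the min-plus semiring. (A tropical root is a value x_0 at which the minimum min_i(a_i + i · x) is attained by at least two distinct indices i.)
Roots: {-3, -1, 1, 6}

Each tropical root is a break point of the lower envelope of the lines y = a_i + i · x (there are 5 lines, with slopes 0, 1, ..., 4). Only the lines that attain the minimum somewhere contribute to roots; other lines are dominated. Here the surviving (envelope) indices are i = 4, i = 3, i = 2, i = 1, i = 0.
Intersections between consecutive envelope lines give the roots: for adjacent envelope indices i < j the intersection is x = (a_i − a_j) / (j − i). Reading off the sorted break points: {-3, -1, 1, 6}.
Verification: at each break x_0, at least two indices attain the minimum of min_i(a_i + i · x_0).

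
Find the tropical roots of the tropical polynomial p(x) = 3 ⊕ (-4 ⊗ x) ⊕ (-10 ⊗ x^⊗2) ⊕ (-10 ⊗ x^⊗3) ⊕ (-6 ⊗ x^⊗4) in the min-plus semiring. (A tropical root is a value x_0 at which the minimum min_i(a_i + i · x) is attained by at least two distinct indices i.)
Roots: {-4, 0, 6, 7}

Each tropical root is a break point of the lower envelope of the lines y = a_i + i · x (there are 5 lines, with slopes 0, 1, ..., 4). Only the lines that attain the minimum somewhere contribute to roots; other lines are dominated. Here the surviving (envelope) indices are i = 4, i = 3, i = 2, i = 1, i = 0.
Intersections between consecutive envelope lines give the roots: for adjacent envelope indices i < j the intersection is x = (a_i − a_j) / (j − i). Reading off the sorted break points: {-4, 0, 6, 7}.
Verification: at each break x_0, at least two indices attain the minimum of min_i(a_i + i · x_0).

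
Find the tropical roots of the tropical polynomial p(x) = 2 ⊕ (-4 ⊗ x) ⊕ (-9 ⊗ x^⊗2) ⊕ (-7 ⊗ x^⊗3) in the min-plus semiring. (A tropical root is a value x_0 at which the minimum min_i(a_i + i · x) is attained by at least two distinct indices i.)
Roots: {-2, 5, 6}

Each tropical root is a break point of the lower envelope of the lines y = a_i + i · x (there are 4 lines, with slopes 0, 1, ..., 3). Only the lines that attain the minimum somewhere contribute to roots; other lines are dominated. Here the surviving (envelope) indices are i = 3, i = 2, i = 1, i = 0.
Intersections between consecutive envelope lines give the roots: for adjacent envelope indices i < j the intersection is x = (a_i − a_j) / (j − i). Reading off the sorted break points: {-2, 5, 6}.
Verification: at each break x_0, at least two indices attain the minimum of min_i(a_i + i · x_0).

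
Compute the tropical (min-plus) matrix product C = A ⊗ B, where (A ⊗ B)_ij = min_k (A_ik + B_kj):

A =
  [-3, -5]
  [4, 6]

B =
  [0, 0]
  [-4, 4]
A ⊗ B =
  [-9, -3]
  [2, 4]

Apply the min-plus product entry-by-entry:
  C[0][0] = min over k of (A[0][0] + B[0][0] = -3 + 0 = -3, A[0][1] + B[1][0] = -5 + -4 = -9) = -9 (attained at k = 1)
  C[0][1] = min over k of (A[0][0] + B[0][1] = -3 + 0 = -3, A[0][1] + B[1][1] = -5 + 4 = -1) = -3 (attained at k = 0)
  C[1][0] = min over k of (A[1][0] + B[0][0] = 4 + 0 = 4, A[1][1] + B[1][0] = 6 + -4 = 2) = 2 (attained at k = 1)
  C[1][1] = min over k of (A[1][0] + B[0][1] = 4 + 0 = 4, A[1][1] + B[1][1] = 6 + 4 = 10) = 4 (attained at k = 0)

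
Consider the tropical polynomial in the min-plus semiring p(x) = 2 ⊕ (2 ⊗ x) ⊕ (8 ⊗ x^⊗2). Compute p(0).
p(0) = 2

A tropical monomial a ⊗ x^⊗i evaluates to a + i · x. Evaluating each term at x = 0:
  Term 0 contributes 2 + 0 · 0 = 2
  Term 1 contributes 2 + 1 · 0 = 2
  Term 2 contributes 8 + 2 · 0 = 8
p(0) = ⊕ of these = min[2, 2, 8] = 2.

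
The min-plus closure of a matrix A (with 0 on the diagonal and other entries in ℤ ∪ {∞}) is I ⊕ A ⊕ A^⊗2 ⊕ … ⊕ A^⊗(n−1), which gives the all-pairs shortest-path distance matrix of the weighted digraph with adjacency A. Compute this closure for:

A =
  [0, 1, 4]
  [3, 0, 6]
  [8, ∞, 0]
Closure =
  [0, 1, 4]
  [3, 0, 6]
  [8, 9, 0]

This is the Floyd-Warshall all-pairs shortest-path computation. For each intermediate vertex k = 0, 1, …, 2, update dist[i][j] ← min(dist[i][j], dist[i][k] + dist[k][j]). The final matrix gives, for each (i, j), the minimum total weight of any directed path from i to j (possibly empty when i = j).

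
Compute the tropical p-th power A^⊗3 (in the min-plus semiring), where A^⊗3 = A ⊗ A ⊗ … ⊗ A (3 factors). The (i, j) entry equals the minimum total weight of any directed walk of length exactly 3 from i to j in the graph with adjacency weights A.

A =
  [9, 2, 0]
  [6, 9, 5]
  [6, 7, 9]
A^⊗3 =
  [13, 8, 6]
  [12, 13, 11]
  [12, 13, 13]

Each entry (A^⊗3)_ij equals the minimum over all length-3 walks i = v_0 → v_1 → … → v_3 = j of Σ_t A[v_t][v_{t+1}]. For example, for (i, j) = (0, 2) we minimise over 9 possible intermediate vertex sequences; the minimum is 6, attained along the walk 0 → 2 → 0 → 2.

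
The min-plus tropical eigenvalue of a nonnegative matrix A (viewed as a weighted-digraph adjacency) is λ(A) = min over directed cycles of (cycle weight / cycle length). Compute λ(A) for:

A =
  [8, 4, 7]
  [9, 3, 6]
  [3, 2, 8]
λ(A) = 3

Enumerate directed cycles and compute their means (weight / length). Sample:
  cycle 0 → 0: weight = 8, length = 1, mean = 8/1 ≈ 8.000
  cycle 1 → 1: weight = 3, length = 1, mean = 3/1 ≈ 3.000
  cycle 2 → 2: weight = 8, length = 1, mean = 8/1 ≈ 8.000
  cycle 0 → 1 → 0: weight = 13, length = 2, mean = 13/2 ≈ 6.500
  cycle 0 → 2 → 0: weight = 10, length = 2, mean = 10/2 ≈ 5.000
  cycle 1 → 0 → 1: weight = 13, length = 2, mean = 13/2 ≈ 6.500
Minimum mean = 3.000, attained e.g. along the cycle 1 → 1 with weight 3 and length 1. So λ(A) = 3/1 = 3.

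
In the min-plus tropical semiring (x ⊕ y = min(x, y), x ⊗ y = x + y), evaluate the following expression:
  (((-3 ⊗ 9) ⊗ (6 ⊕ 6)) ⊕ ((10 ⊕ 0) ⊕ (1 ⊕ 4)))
(((-3 ⊗ 9) ⊗ (6 ⊕ 6)) ⊕ ((10 ⊕ 0) ⊕ (1 ⊕ 4))) = 0

Expand innermost to outermost. Recall ⊕ takes the minimum of its arguments and ⊗ takes their sum. Working out the expression (((-3 ⊗ 9) ⊗ (6 ⊕ 6)) ⊕ ((10 ⊕ 0) ⊕ (1 ⊕ 4))) gives 0.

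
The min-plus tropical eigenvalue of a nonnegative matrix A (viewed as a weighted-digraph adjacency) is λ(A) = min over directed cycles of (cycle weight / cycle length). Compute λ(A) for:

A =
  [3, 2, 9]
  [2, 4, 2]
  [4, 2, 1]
λ(A) = 1

Enumerate directed cycles and compute their means (weight / length). Sample:
  cycle 0 → 0: weight = 3, length = 1, mean = 3/1 ≈ 3.000
  cycle 1 → 1: weight = 4, length = 1, mean = 4/1 ≈ 4.000
  cycle 2 → 2: weight = 1, length = 1, mean = 1/1 ≈ 1.000
  cycle 0 → 1 → 0: weight = 4, length = 2, mean = 4/2 ≈ 2.000
  cycle 0 → 2 → 0: weight = 13, length = 2, mean = 13/2 ≈ 6.500
  cycle 1 → 0 → 1: weight = 4, length = 2, mean = 4/2 ≈ 2.000
Minimum mean = 1.000, attained e.g. along the cycle 2 → 2 with weight 1 and length 1. So λ(A) = 1/1 = 1.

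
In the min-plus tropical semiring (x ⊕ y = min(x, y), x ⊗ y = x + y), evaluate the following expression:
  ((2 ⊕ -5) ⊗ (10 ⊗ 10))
((2 ⊕ -5) ⊗ (10 ⊗ 10)) = 15

Expand innermost to outermost. Recall ⊕ takes the minimum of its arguments and ⊗ takes their sum. Working out the expression ((2 ⊕ -5) ⊗ (10 ⊗ 10)) gives 15.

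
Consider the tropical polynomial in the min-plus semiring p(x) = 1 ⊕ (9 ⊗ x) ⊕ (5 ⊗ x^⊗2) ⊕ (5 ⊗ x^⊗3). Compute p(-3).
p(-3) = -4

A tropical monomial a ⊗ x^⊗i evaluates to a + i · x. Evaluating each term at x = -3:
  Term 0 contributes 1 + 0 · -3 = 1
  Term 1 contributes 9 + 1 · -3 = 6
  Term 2 contributes 5 + 2 · -3 = -1
  Term 3 contributes 5 + 3 · -3 = -4
p(-3) = ⊕ of these = min[1, 6, -1, -4] = -4.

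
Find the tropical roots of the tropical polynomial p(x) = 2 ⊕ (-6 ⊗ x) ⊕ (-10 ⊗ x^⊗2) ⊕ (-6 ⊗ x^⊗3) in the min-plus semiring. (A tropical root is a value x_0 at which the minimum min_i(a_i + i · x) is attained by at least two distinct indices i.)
Roots: {-4, 4, 8}

Each tropical root is a break point of the lower envelope of the lines y = a_i + i · x (there are 4 lines, with slopes 0, 1, ..., 3). Only the lines that attain the minimum somewhere contribute to roots; other lines are dominated. Here the surviving (envelope) indices are i = 3, i = 2, i = 1, i = 0.
Intersections between consecutive envelope lines give the roots: for adjacent envelope indices i < j the intersection is x = (a_i − a_j) / (j − i). Reading off the sorted break points: {-4, 4, 8}.
Verification: at each break x_0, at least two indices attain the minimum of min_i(a_i + i · x_0).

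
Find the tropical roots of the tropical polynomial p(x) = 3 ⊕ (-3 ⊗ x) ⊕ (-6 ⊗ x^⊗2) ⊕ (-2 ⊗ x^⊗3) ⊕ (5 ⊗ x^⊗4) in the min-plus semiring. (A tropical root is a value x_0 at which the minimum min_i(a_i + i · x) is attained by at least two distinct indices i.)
Roots: {-7, -4, 3, 6}

Each tropical root is a break point of the lower envelope of the lines y = a_i + i · x (there are 5 lines, with slopes 0, 1, ..., 4). Only the lines that attain the minimum somewhere contribute to roots; other lines are dominated. Here the surviving (envelope) indices are i = 4, i = 3, i = 2, i = 1, i = 0.
Intersections between consecutive envelope lines give the roots: for adjacent envelope indices i < j the intersection is x = (a_i − a_j) / (j − i). Reading off the sorted break points: {-7, -4, 3, 6}.
Verification: at each break x_0, at least two indices attain the minimum of min_i(a_i + i · x_0).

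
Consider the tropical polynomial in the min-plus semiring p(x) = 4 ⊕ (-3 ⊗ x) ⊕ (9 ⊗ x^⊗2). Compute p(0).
p(0) = -3

A tropical monomial a ⊗ x^⊗i evaluates to a + i · x. Evaluating each term at x = 0:
  Term 0 contributes 4 + 0 · 0 = 4
  Term 1 contributes -3 + 1 · 0 = -3
  Term 2 contributes 9 + 2 · 0 = 9
p(0) = ⊕ of these = min[4, -3, 9] = -3.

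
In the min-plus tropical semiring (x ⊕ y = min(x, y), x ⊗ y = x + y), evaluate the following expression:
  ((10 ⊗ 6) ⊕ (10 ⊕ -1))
((10 ⊗ 6) ⊕ (10 ⊕ -1)) = -1

Expand innermost to outermost. Recall ⊕ takes the minimum of its arguments and ⊗ takes their sum. Working out the expression ((10 ⊗ 6) ⊕ (10 ⊕ -1)) gives -1.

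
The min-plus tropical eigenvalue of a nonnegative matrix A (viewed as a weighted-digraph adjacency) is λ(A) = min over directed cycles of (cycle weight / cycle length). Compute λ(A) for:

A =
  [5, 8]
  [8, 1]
λ(A) = 1

Enumerate directed cycles and compute their means (weight / length). Sample:
  cycle 0 → 0: weight = 5, length = 1, mean = 5/1 ≈ 5.000
  cycle 1 → 1: weight = 1, length = 1, mean = 1/1 ≈ 1.000
  cycle 0 → 1 → 0: weight = 16, length = 2, mean = 16/2 ≈ 8.000
  cycle 1 → 0 → 1: weight = 16, length = 2, mean = 16/2 ≈ 8.000
Minimum mean = 1.000, attained e.g. along the cycle 1 → 1 with weight 1 and length 1. So λ(A) = 1/1 = 1.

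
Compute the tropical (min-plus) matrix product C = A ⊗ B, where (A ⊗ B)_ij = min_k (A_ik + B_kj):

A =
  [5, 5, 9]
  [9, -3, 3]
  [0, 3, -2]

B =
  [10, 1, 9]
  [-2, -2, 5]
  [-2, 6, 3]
A ⊗ B =
  [3, 3, 10]
  [-5, -5, 2]
  [-4, 1, 1]

Apply the min-plus product entry-by-entry:
  C[0][0] = min over k of (A[0][0] + B[0][0] = 5 + 10 = 15, A[0][1] + B[1][0] = 5 + -2 = 3, A[0][2] + B[2][0] = 9 + -2 = 7) = 3 (attained at k = 1)
  C[0][1] = min over k of (A[0][0] + B[0][1] = 5 + 1 = 6, A[0][1] + B[1][1] = 5 + -2 = 3, A[0][2] + B[2][1] = 9 + 6 = 15) = 3 (attained at k = 1)
  C[0][2] = min over k of (A[0][0] + B[0][2] = 5 + 9 = 14, A[0][1] + B[1][2] = 5 + 5 = 10, A[0][2] + B[2][2] = 9 + 3 = 12) = 10 (attained at k = 1)
  C[1][0] = min over k of (A[1][0] + B[0][0] = 9 + 10 = 19, A[1][1] + B[1][0] = -3 + -2 = -5, A[1][2] + B[2][0] = 3 + -2 = 1) = -5 (attained at k = 1)
  C[1][1] = min over k of (A[1][0] + B[0][1] = 9 + 1 = 10, A[1][1] + B[1][1] = -3 + -2 = -5, A[1][2] + B[2][1] = 3 + 6 = 9) = -5 (attained at k = 1)
  C[1][2] = min over k of (A[1][0] + B[0][2] = 9 + 9 = 18, A[1][1] + B[1][2] = -3 + 5 = 2, A[1][2] + B[2][2] = 3 + 3 = 6) = 2 (attained at k = 1)
  C[2][0] = min over k of (A[2][0] + B[0][0] = 0 + 10 = 10, A[2][1] + B[1][0] = 3 + -2 = 1, A[2][2] + B[2][0] = -2 + -2 = -4) = -4 (attained at k = 2)
  C[2][1] = min over k of (A[2][0] + B[0][1] = 0 + 1 = 1, A[2][1] + B[1][1] = 3 + -2 = 1, A[2][2] + B[2][1] = -2 + 6 = 4) = 1 (attained at k = 0)
  C[2][2] = min over k of (A[2][0] + B[0][2] = 0 + 9 = 9, A[2][1] + B[1][2] = 3 + 5 = 8, A[2][2] + B[2][2] = -2 + 3 = 1) = 1 (attained at k = 2)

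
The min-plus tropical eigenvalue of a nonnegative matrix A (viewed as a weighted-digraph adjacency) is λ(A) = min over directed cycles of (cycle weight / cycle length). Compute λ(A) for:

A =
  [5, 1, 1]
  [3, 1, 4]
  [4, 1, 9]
λ(A) = 1

Enumerate directed cycles and compute their means (weight / length). Sample:
  cycle 0 → 0: weight = 5, length = 1, mean = 5/1 ≈ 5.000
  cycle 1 → 1: weight = 1, length = 1, mean = 1/1 ≈ 1.000
  cycle 2 → 2: weight = 9, length = 1, mean = 9/1 ≈ 9.000
  cycle 0 → 1 → 0: weight = 4, length = 2, mean = 4/2 ≈ 2.000
  cycle 0 → 2 → 0: weight = 5, length = 2, mean = 5/2 ≈ 2.500
  cycle 1 → 0 → 1: weight = 4, length = 2, mean = 4/2 ≈ 2.000
Minimum mean = 1.000, attained e.g. along the cycle 1 → 1 with weight 1 and length 1. So λ(A) = 1/1 = 1.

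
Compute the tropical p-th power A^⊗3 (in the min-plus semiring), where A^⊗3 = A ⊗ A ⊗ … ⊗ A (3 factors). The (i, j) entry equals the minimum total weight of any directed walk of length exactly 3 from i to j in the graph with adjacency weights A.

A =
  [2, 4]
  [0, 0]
A^⊗3 =
  [4, 4]
  [0, 0]

Each entry (A^⊗3)_ij equals the minimum over all length-3 walks i = v_0 → v_1 → … → v_3 = j of Σ_t A[v_t][v_{t+1}]. For example, for (i, j) = (0, 1) we minimise over 4 possible intermediate vertex sequences; the minimum is 4, attained along the walk 0 → 1 → 1 → 1.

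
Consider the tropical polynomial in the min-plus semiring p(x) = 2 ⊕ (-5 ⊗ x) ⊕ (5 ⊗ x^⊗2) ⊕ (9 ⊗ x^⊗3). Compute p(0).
p(0) = -5

A tropical monomial a ⊗ x^⊗i evaluates to a + i · x. Evaluating each term at x = 0:
  Term 0 contributes 2 + 0 · 0 = 2
  Term 1 contributes -5 + 1 · 0 = -5
  Term 2 contributes 5 + 2 · 0 = 5
  Term 3 contributes 9 + 3 · 0 = 9
p(0) = ⊕ of these = min[2, -5, 5, 9] = -5.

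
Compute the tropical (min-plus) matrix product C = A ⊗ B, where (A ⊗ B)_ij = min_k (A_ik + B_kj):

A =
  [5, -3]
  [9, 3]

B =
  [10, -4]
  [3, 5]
A ⊗ B =
  [0, 1]
  [6, 5]

Apply the min-plus product entry-by-entry:
  C[0][0] = min over k of (A[0][0] + B[0][0] = 5 + 10 = 15, A[0][1] + B[1][0] = -3 + 3 = 0) = 0 (attained at k = 1)
  C[0][1] = min over k of (A[0][0] + B[0][1] = 5 + -4 = 1, A[0][1] + B[1][1] = -3 + 5 = 2) = 1 (attained at k = 0)
  C[1][0] = min over k of (A[1][0] + B[0][0] = 9 + 10 = 19, A[1][1] + B[1][0] = 3 + 3 = 6) = 6 (attained at k = 1)
  C[1][1] = min over k of (A[1][0] + B[0][1] = 9 + -4 = 5, A[1][1] + B[1][1] = 3 + 5 = 8) = 5 (attained at k = 0)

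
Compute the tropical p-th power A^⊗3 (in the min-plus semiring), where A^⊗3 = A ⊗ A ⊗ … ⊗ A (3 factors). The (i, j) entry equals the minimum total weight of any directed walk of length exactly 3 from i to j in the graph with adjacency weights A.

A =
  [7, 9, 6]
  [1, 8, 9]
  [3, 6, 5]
A^⊗3 =
  [13, 17, 15]
  [10, 13, 12]
  [12, 15, 13]

Each entry (A^⊗3)_ij equals the minimum over all length-3 walks i = v_0 → v_1 → … → v_3 = j of Σ_t A[v_t][v_{t+1}]. For example, for (i, j) = (0, 2) we minimise over 9 possible intermediate vertex sequences; the minimum is 15, attained along the walk 0 → 2 → 0 → 2.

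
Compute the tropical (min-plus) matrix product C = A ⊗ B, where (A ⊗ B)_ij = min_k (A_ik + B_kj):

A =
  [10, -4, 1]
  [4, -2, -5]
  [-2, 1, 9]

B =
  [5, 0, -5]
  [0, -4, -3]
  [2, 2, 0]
A ⊗ B =
  [-4, -8, -7]
  [-3, -6, -5]
  [1, -3, -7]

Apply the min-plus product entry-by-entry:
  C[0][0] = min over k of (A[0][0] + B[0][0] = 10 + 5 = 15, A[0][1] + B[1][0] = -4 + 0 = -4, A[0][2] + B[2][0] = 1 + 2 = 3) = -4 (attained at k = 1)
  C[0][1] = min over k of (A[0][0] + B[0][1] = 10 + 0 = 10, A[0][1] + B[1][1] = -4 + -4 = -8, A[0][2] + B[2][1] = 1 + 2 = 3) = -8 (attained at k = 1)
  C[0][2] = min over k of (A[0][0] + B[0][2] = 10 + -5 = 5, A[0][1] + B[1][2] = -4 + -3 = -7, A[0][2] + B[2][2] = 1 + 0 = 1) = -7 (attained at k = 1)
  C[1][0] = min over k of (A[1][0] + B[0][0] = 4 + 5 = 9, A[1][1] + B[1][0] = -2 + 0 = -2, A[1][2] + B[2][0] = -5 + 2 = -3) = -3 (attained at k = 2)
  C[1][1] = min over k of (A[1][0] + B[0][1] = 4 + 0 = 4, A[1][1] + B[1][1] = -2 + -4 = -6, A[1][2] + B[2][1] = -5 + 2 = -3) = -6 (attained at k = 1)
  C[1][2] = min over k of (A[1][0] + B[0][2] = 4 + -5 = -1, A[1][1] + B[1][2] = -2 + -3 = -5, A[1][2] + B[2][2] = -5 + 0 = -5) = -5 (attained at k = 1)
  C[2][0] = min over k of (A[2][0] + B[0][0] = -2 + 5 = 3, A[2][1] + B[1][0] = 1 + 0 = 1, A[2][2] + B[2][0] = 9 + 2 = 11) = 1 (attained at k = 1)
  C[2][1] = min over k of (A[2][0] + B[0][1] = -2 + 0 = -2, A[2][1] + B[1][1] = 1 + -4 = -3, A[2][2] + B[2][1] = 9 + 2 = 11) = -3 (attained at k = 1)
  C[2][2] = min over k of (A[2][0] + B[0][2] = -2 + -5 = -7, A[2][1] + B[1][2] = 1 + -3 = -2, A[2][2] + B[2][2] = 9 + 0 = 9) = -7 (attained at k = 0)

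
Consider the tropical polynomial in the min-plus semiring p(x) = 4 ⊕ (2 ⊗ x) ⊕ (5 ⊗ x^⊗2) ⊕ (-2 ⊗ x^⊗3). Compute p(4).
p(4) = 4

A tropical monomial a ⊗ x^⊗i evaluates to a + i · x. Evaluating each term at x = 4:
  Term 0 contributes 4 + 0 · 4 = 4
  Term 1 contributes 2 + 1 · 4 = 6
  Term 2 contributes 5 + 2 · 4 = 13
  Term 3 contributes -2 + 3 · 4 = 10
p(4) = ⊕ of these = min[4, 6, 13, 10] = 4.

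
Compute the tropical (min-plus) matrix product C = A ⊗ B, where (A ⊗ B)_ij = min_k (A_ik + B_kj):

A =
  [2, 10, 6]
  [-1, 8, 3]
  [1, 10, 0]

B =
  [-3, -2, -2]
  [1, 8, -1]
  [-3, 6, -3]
A ⊗ B =
  [-1, 0, 0]
  [-4, -3, -3]
  [-3, -1, -3]

Apply the min-plus product entry-by-entry:
  C[0][0] = min over k of (A[0][0] + B[0][0] = 2 + -3 = -1, A[0][1] + B[1][0] = 10 + 1 = 11, A[0][2] + B[2][0] = 6 + -3 = 3) = -1 (attained at k = 0)
  C[0][1] = min over k of (A[0][0] + B[0][1] = 2 + -2 = 0, A[0][1] + B[1][1] = 10 + 8 = 18, A[0][2] + B[2][1] = 6 + 6 = 12) = 0 (attained at k = 0)
  C[0][2] = min over k of (A[0][0] + B[0][2] = 2 + -2 = 0, A[0][1] + B[1][2] = 10 + -1 = 9, A[0][2] + B[2][2] = 6 + -3 = 3) = 0 (attained at k = 0)
  C[1][0] = min over k of (A[1][0] + B[0][0] = -1 + -3 = -4, A[1][1] + B[1][0] = 8 + 1 = 9, A[1][2] + B[2][0] = 3 + -3 = 0) = -4 (attained at k = 0)
  C[1][1] = min over k of (A[1][0] + B[0][1] = -1 + -2 = -3, A[1][1] + B[1][1] = 8 + 8 = 16, A[1][2] + B[2][1] = 3 + 6 = 9) = -3 (attained at k = 0)
  C[1][2] = min over k of (A[1][0] + B[0][2] = -1 + -2 = -3, A[1][1] + B[1][2] = 8 + -1 = 7, A[1][2] + B[2][2] = 3 + -3 = 0) = -3 (attained at k = 0)
  C[2][0] = min over k of (A[2][0] + B[0][0] = 1 + -3 = -2, A[2][1] + B[1][0] = 10 + 1 = 11, A[2][2] + B[2][0] = 0 + -3 = -3) = -3 (attained at k = 2)
  C[2][1] = min over k of (A[2][0] + B[0][1] = 1 + -2 = -1, A[2][1] + B[1][1] = 10 + 8 = 18, A[2][2] + B[2][1] = 0 + 6 = 6) = -1 (attained at k = 0)
  C[2][2] = min over k of (A[2][0] + B[0][2] = 1 + -2 = -1, A[2][1] + B[1][2] = 10 + -1 = 9, A[2][2] + B[2][2] = 0 + -3 = -3) = -3 (attained at k = 2)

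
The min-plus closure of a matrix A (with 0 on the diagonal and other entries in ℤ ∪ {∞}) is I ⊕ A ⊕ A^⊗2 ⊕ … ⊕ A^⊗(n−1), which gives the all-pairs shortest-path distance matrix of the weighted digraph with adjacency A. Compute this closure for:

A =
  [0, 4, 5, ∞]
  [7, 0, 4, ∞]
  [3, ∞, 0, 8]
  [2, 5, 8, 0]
Closure =
  [0, 4, 5, 13]
  [7, 0, 4, 12]
  [3, 7, 0, 8]
  [2, 5, 7, 0]

This is the Floyd-Warshall all-pairs shortest-path computation. For each intermediate vertex k = 0, 1, …, 3, update dist[i][j] ← min(dist[i][j], dist[i][k] + dist[k][j]). The final matrix gives, for each (i, j), the minimum total weight of any directed path from i to j (possibly empty when i = j).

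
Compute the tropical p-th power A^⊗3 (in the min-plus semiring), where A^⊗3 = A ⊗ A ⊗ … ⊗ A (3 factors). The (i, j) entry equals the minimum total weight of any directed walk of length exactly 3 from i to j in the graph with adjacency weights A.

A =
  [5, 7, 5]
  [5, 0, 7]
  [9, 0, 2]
A^⊗3 =
  [10, 5, 9]
  [5, 0, 7]
  [5, 0, 6]

Each entry (A^⊗3)_ij equals the minimum over all length-3 walks i = v_0 → v_1 → … → v_3 = j of Σ_t A[v_t][v_{t+1}]. For example, for (i, j) = (0, 2) we minimise over 9 possible intermediate vertex sequences; the minimum is 9, attained along the walk 0 → 2 → 2 → 2.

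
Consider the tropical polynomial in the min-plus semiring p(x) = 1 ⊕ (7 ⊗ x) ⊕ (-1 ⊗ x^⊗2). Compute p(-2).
p(-2) = -5

A tropical monomial a ⊗ x^⊗i evaluates to a + i · x. Evaluating each term at x = -2:
  Term 0 contributes 1 + 0 · -2 = 1
  Term 1 contributes 7 + 1 · -2 = 5
  Term 2 contributes -1 + 2 · -2 = -5
p(-2) = ⊕ of these = min[1, 5, -5] = -5.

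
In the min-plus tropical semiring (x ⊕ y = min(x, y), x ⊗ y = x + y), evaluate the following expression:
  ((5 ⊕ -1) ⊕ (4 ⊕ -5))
((5 ⊕ -1) ⊕ (4 ⊕ -5)) = -5

Expand innermost to outermost. Recall ⊕ takes the minimum of its arguments and ⊗ takes their sum. Working out the expression ((5 ⊕ -1) ⊕ (4 ⊕ -5)) gives -5.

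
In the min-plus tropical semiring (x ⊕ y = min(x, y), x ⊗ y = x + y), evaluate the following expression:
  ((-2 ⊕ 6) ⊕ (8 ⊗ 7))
((-2 ⊕ 6) ⊕ (8 ⊗ 7)) = -2

Expand innermost to outermost. Recall ⊕ takes the minimum of its arguments and ⊗ takes their sum. Working out the expression ((-2 ⊕ 6) ⊕ (8 ⊗ 7)) gives -2.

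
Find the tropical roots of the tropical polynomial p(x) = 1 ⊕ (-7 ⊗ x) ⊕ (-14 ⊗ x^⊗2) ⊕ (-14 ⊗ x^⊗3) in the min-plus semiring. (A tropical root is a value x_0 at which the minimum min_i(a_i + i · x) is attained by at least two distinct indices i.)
Roots: {0, 7, 8}

Each tropical root is a break point of the lower envelope of the lines y = a_i + i · x (there are 4 lines, with slopes 0, 1, ..., 3). Only the lines that attain the minimum somewhere contribute to roots; other lines are dominated. Here the surviving (envelope) indices are i = 3, i = 2, i = 1, i = 0.
Intersections between consecutive envelope lines give the roots: for adjacent envelope indices i < j the intersection is x = (a_i − a_j) / (j − i). Reading off the sorted break points: {0, 7, 8}.
Verification: at each break x_0, at least two indices attain the minimum of min_i(a_i + i · x_0).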